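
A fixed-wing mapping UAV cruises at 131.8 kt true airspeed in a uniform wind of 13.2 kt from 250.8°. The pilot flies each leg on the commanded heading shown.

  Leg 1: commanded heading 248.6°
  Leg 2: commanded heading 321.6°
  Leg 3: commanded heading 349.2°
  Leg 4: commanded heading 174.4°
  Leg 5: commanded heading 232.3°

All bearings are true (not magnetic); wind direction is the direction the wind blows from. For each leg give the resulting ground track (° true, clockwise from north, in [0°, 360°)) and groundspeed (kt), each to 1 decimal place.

Leg 1: track=248.4°, groundspeed=118.6 kt
Leg 2: track=327.2°, groundspeed=128.1 kt
Leg 3: track=354.8°, groundspeed=134.4 kt
Leg 4: track=168.7°, groundspeed=129.3 kt
Leg 5: track=230.3°, groundspeed=119.4 kt

Leg 1: heading 248.6°; drift -0.2° → track 248.4°, groundspeed 118.6 kt
Leg 2: heading 321.6°; drift +5.6° → track 327.2°, groundspeed 128.1 kt
Leg 3: heading 349.2°; drift +5.6° → track 354.8°, groundspeed 134.4 kt
Leg 4: heading 174.4°; drift -5.7° → track 168.7°, groundspeed 129.3 kt
Leg 5: heading 232.3°; drift -2.0° → track 230.3°, groundspeed 119.4 kt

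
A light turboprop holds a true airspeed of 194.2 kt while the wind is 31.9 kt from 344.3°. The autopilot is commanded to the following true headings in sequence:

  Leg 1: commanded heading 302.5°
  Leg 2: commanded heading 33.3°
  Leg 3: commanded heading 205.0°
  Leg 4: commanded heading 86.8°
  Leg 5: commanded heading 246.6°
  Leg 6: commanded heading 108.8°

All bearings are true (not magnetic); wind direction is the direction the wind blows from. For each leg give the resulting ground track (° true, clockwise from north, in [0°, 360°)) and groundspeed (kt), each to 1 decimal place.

Leg 1: heading 302.5°; drift -7.1° → track 295.4°, groundspeed 171.7 kt
Leg 2: heading 33.3°; drift +7.9° → track 41.2°, groundspeed 174.9 kt
Leg 3: heading 205.0°; drift -5.4° → track 199.6°, groundspeed 219.4 kt
Leg 4: heading 86.8°; drift +8.8° → track 95.6°, groundspeed 203.5 kt
Leg 5: heading 246.6°; drift -9.0° → track 237.6°, groundspeed 201.0 kt
Leg 6: heading 108.8°; drift +7.1° → track 115.9°, groundspeed 213.9 kt

Leg 1: track=295.4°, groundspeed=171.7 kt
Leg 2: track=41.2°, groundspeed=174.9 kt
Leg 3: track=199.6°, groundspeed=219.4 kt
Leg 4: track=95.6°, groundspeed=203.5 kt
Leg 5: track=237.6°, groundspeed=201.0 kt
Leg 6: track=115.9°, groundspeed=213.9 kt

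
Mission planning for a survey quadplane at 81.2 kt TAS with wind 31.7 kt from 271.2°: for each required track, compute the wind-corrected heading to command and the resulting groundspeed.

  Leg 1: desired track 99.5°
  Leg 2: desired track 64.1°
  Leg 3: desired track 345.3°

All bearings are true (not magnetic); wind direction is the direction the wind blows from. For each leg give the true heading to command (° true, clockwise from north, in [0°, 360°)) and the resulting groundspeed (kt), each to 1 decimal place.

Leg 1: desired track 99.5°; wind correction +3.2° → command heading 102.7°, groundspeed 112.4 kt
Leg 2: desired track 64.1°; wind correction -10.2° → command heading 53.9°, groundspeed 108.1 kt
Leg 3: desired track 345.3°; wind correction -22.1° → command heading 323.2°, groundspeed 66.6 kt

Leg 1: heading=102.7°, groundspeed=112.4 kt
Leg 2: heading=53.9°, groundspeed=108.1 kt
Leg 3: heading=323.2°, groundspeed=66.6 kt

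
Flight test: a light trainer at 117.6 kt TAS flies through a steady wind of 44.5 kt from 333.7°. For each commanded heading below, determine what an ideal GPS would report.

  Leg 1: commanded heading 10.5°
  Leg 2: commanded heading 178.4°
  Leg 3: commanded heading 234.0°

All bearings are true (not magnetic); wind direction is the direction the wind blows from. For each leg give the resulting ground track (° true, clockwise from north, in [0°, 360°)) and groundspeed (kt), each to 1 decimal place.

Leg 1: heading 10.5°; drift +18.0° → track 28.5°, groundspeed 86.2 kt
Leg 2: heading 178.4°; drift -6.7° → track 171.7°, groundspeed 159.1 kt
Leg 3: heading 234.0°; drift -19.3° → track 214.7°, groundspeed 132.6 kt

Leg 1: track=28.5°, groundspeed=86.2 kt
Leg 2: track=171.7°, groundspeed=159.1 kt
Leg 3: track=214.7°, groundspeed=132.6 kt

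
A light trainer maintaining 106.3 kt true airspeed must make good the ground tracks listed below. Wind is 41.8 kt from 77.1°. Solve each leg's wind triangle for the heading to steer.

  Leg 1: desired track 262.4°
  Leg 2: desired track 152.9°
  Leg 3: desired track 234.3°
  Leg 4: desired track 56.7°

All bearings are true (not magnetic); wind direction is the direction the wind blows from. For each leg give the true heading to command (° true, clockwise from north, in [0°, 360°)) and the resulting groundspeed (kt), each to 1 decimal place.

Leg 1: heading=264.5°, groundspeed=147.9 kt
Leg 2: heading=130.5°, groundspeed=88.0 kt
Leg 3: heading=225.5°, groundspeed=143.6 kt
Leg 4: heading=64.6°, groundspeed=66.1 kt

Leg 1: desired track 262.4°; wind correction +2.1° → command heading 264.5°, groundspeed 147.9 kt
Leg 2: desired track 152.9°; wind correction -22.4° → command heading 130.5°, groundspeed 88.0 kt
Leg 3: desired track 234.3°; wind correction -8.8° → command heading 225.5°, groundspeed 143.6 kt
Leg 4: desired track 56.7°; wind correction +7.9° → command heading 64.6°, groundspeed 66.1 kt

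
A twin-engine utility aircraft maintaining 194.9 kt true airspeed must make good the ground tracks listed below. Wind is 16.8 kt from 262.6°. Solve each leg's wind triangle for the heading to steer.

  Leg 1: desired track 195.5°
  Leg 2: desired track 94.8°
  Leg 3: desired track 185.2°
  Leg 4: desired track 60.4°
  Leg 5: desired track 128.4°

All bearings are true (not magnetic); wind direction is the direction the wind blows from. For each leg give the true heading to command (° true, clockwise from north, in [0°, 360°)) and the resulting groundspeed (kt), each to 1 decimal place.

Leg 1: heading=200.1°, groundspeed=187.7 kt
Leg 2: heading=95.8°, groundspeed=211.3 kt
Leg 3: heading=190.0°, groundspeed=190.5 kt
Leg 4: heading=58.5°, groundspeed=210.4 kt
Leg 5: heading=131.9°, groundspeed=206.2 kt

Leg 1: desired track 195.5°; wind correction +4.6° → command heading 200.1°, groundspeed 187.7 kt
Leg 2: desired track 94.8°; wind correction +1.0° → command heading 95.8°, groundspeed 211.3 kt
Leg 3: desired track 185.2°; wind correction +4.8° → command heading 190.0°, groundspeed 190.5 kt
Leg 4: desired track 60.4°; wind correction -1.9° → command heading 58.5°, groundspeed 210.4 kt
Leg 5: desired track 128.4°; wind correction +3.5° → command heading 131.9°, groundspeed 206.2 kt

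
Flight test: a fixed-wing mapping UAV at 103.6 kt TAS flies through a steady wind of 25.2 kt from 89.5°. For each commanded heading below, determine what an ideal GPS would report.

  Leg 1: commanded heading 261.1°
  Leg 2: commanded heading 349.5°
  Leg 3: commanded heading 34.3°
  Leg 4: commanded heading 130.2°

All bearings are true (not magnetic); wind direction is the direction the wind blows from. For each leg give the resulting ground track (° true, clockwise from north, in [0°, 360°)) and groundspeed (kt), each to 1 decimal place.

Leg 1: heading 261.1°; drift +1.6° → track 262.7°, groundspeed 128.6 kt
Leg 2: heading 349.5°; drift -12.9° → track 336.6°, groundspeed 110.8 kt
Leg 3: heading 34.3°; drift -13.1° → track 21.2°, groundspeed 91.6 kt
Leg 4: heading 130.2°; drift +11.0° → track 141.2°, groundspeed 86.1 kt

Leg 1: track=262.7°, groundspeed=128.6 kt
Leg 2: track=336.6°, groundspeed=110.8 kt
Leg 3: track=21.2°, groundspeed=91.6 kt
Leg 4: track=141.2°, groundspeed=86.1 kt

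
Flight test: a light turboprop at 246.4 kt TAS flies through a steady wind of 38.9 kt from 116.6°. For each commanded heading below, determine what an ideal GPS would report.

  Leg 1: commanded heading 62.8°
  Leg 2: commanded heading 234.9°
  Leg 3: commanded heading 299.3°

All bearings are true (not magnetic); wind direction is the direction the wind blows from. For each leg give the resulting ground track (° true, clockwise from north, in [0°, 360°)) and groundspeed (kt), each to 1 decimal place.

Leg 1: track=54.8°, groundspeed=225.6 kt
Leg 2: track=242.3°, groundspeed=267.0 kt
Leg 3: track=298.9°, groundspeed=285.3 kt

Leg 1: heading 62.8°; drift -8.0° → track 54.8°, groundspeed 225.6 kt
Leg 2: heading 234.9°; drift +7.4° → track 242.3°, groundspeed 267.0 kt
Leg 3: heading 299.3°; drift -0.4° → track 298.9°, groundspeed 285.3 kt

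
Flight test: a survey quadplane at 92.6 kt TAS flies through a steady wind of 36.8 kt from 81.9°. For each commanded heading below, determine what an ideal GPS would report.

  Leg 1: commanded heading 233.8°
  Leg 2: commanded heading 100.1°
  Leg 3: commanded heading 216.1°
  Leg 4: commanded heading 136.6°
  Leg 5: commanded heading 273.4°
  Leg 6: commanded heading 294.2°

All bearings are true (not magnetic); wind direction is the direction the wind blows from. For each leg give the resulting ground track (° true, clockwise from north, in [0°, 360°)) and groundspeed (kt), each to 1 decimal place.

Leg 1: track=241.7°, groundspeed=126.3 kt
Leg 2: track=111.4°, groundspeed=58.8 kt
Leg 3: track=228.7°, groundspeed=121.2 kt
Leg 4: track=159.4°, groundspeed=77.4 kt
Leg 5: track=270.1°, groundspeed=128.9 kt
Leg 6: track=285.2°, groundspeed=125.3 kt

Leg 1: heading 233.8°; drift +7.9° → track 241.7°, groundspeed 126.3 kt
Leg 2: heading 100.1°; drift +11.3° → track 111.4°, groundspeed 58.8 kt
Leg 3: heading 216.1°; drift +12.6° → track 228.7°, groundspeed 121.2 kt
Leg 4: heading 136.6°; drift +22.8° → track 159.4°, groundspeed 77.4 kt
Leg 5: heading 273.4°; drift -3.3° → track 270.1°, groundspeed 128.9 kt
Leg 6: heading 294.2°; drift -9.0° → track 285.2°, groundspeed 125.3 kt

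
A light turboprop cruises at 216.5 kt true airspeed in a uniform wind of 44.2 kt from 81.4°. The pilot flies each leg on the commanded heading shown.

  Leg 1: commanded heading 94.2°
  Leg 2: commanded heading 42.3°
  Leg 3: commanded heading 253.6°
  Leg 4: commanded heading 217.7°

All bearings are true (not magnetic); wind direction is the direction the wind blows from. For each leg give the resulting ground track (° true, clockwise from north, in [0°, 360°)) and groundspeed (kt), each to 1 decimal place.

Leg 1: track=97.4°, groundspeed=173.7 kt
Leg 2: track=33.6°, groundspeed=184.3 kt
Leg 3: track=254.9°, groundspeed=260.4 kt
Leg 4: track=224.7°, groundspeed=250.3 kt

Leg 1: heading 94.2°; drift +3.2° → track 97.4°, groundspeed 173.7 kt
Leg 2: heading 42.3°; drift -8.7° → track 33.6°, groundspeed 184.3 kt
Leg 3: heading 253.6°; drift +1.3° → track 254.9°, groundspeed 260.4 kt
Leg 4: heading 217.7°; drift +7.0° → track 224.7°, groundspeed 250.3 kt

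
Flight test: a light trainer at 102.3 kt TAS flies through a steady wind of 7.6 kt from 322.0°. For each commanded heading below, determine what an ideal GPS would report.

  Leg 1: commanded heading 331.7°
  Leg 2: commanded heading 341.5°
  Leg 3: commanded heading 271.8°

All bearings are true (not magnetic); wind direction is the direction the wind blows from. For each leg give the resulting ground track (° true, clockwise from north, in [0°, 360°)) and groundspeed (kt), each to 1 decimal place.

Leg 1: heading 331.7°; drift +0.8° → track 332.5°, groundspeed 94.8 kt
Leg 2: heading 341.5°; drift +1.5° → track 343.0°, groundspeed 95.2 kt
Leg 3: heading 271.8°; drift -3.4° → track 268.4°, groundspeed 97.6 kt

Leg 1: track=332.5°, groundspeed=94.8 kt
Leg 2: track=343.0°, groundspeed=95.2 kt
Leg 3: track=268.4°, groundspeed=97.6 kt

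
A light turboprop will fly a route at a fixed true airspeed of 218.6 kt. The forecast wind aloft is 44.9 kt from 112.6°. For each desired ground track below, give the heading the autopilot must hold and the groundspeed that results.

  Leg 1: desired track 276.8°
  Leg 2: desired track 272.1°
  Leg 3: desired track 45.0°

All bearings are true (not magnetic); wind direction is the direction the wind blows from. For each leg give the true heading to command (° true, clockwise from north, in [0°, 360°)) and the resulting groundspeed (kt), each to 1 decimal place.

Leg 1: heading=273.6°, groundspeed=261.5 kt
Leg 2: heading=268.0°, groundspeed=260.1 kt
Leg 3: heading=55.9°, groundspeed=197.5 kt

Leg 1: desired track 276.8°; wind correction -3.2° → command heading 273.6°, groundspeed 261.5 kt
Leg 2: desired track 272.1°; wind correction -4.1° → command heading 268.0°, groundspeed 260.1 kt
Leg 3: desired track 45.0°; wind correction +10.9° → command heading 55.9°, groundspeed 197.5 kt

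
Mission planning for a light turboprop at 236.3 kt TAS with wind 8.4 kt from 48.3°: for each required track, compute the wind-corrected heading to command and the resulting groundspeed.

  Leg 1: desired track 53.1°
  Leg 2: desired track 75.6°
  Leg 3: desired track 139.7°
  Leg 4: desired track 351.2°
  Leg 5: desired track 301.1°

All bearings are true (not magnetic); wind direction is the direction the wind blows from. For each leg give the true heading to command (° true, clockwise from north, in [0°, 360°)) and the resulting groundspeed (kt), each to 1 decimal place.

Leg 1: heading=52.9°, groundspeed=227.9 kt
Leg 2: heading=74.7°, groundspeed=228.8 kt
Leg 3: heading=137.7°, groundspeed=236.4 kt
Leg 4: heading=352.9°, groundspeed=231.6 kt
Leg 5: heading=303.0°, groundspeed=238.6 kt

Leg 1: desired track 53.1°; wind correction -0.2° → command heading 52.9°, groundspeed 227.9 kt
Leg 2: desired track 75.6°; wind correction -0.9° → command heading 74.7°, groundspeed 228.8 kt
Leg 3: desired track 139.7°; wind correction -2.0° → command heading 137.7°, groundspeed 236.4 kt
Leg 4: desired track 351.2°; wind correction +1.7° → command heading 352.9°, groundspeed 231.6 kt
Leg 5: desired track 301.1°; wind correction +1.9° → command heading 303.0°, groundspeed 238.6 kt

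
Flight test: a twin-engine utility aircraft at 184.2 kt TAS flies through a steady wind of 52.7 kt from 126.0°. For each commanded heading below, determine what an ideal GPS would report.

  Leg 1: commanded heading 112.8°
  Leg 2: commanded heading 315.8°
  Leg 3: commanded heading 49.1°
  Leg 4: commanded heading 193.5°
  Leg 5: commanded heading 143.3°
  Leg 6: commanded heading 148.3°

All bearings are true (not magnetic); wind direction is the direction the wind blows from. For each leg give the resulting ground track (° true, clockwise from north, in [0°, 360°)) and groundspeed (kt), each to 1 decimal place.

Leg 1: heading 112.8°; drift -5.2° → track 107.6°, groundspeed 133.4 kt
Leg 2: heading 315.8°; drift -2.2° → track 313.6°, groundspeed 236.3 kt
Leg 3: heading 49.1°; drift -16.6° → track 32.5°, groundspeed 179.7 kt
Leg 4: heading 193.5°; drift +16.5° → track 210.0°, groundspeed 171.1 kt
Leg 5: heading 143.3°; drift +6.7° → track 150.0°, groundspeed 134.8 kt
Leg 6: heading 148.3°; drift +8.4° → track 156.7°, groundspeed 136.9 kt

Leg 1: track=107.6°, groundspeed=133.4 kt
Leg 2: track=313.6°, groundspeed=236.3 kt
Leg 3: track=32.5°, groundspeed=179.7 kt
Leg 4: track=210.0°, groundspeed=171.1 kt
Leg 5: track=150.0°, groundspeed=134.8 kt
Leg 6: track=156.7°, groundspeed=136.9 kt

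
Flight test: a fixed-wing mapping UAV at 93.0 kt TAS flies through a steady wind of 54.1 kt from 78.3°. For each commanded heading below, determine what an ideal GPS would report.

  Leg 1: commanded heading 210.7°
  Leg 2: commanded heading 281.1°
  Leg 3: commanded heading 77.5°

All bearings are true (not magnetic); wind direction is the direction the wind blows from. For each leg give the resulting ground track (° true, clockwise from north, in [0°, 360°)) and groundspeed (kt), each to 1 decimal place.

Leg 1: track=227.8°, groundspeed=135.5 kt
Leg 2: track=272.8°, groundspeed=144.4 kt
Leg 3: track=76.4°, groundspeed=38.9 kt

Leg 1: heading 210.7°; drift +17.1° → track 227.8°, groundspeed 135.5 kt
Leg 2: heading 281.1°; drift -8.3° → track 272.8°, groundspeed 144.4 kt
Leg 3: heading 77.5°; drift -1.1° → track 76.4°, groundspeed 38.9 kt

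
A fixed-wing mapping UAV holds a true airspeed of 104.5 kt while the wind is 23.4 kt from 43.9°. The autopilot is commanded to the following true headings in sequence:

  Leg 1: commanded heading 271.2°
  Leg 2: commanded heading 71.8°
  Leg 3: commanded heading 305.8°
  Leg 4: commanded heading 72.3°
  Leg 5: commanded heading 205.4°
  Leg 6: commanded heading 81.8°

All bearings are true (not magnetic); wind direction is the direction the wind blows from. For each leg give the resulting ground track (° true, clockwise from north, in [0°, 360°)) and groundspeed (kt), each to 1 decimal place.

Leg 1: track=263.1°, groundspeed=121.6 kt
Leg 2: track=79.2°, groundspeed=84.5 kt
Leg 3: track=293.7°, groundspeed=110.3 kt
Leg 4: track=79.9°, groundspeed=84.7 kt
Leg 5: track=208.8°, groundspeed=126.9 kt
Leg 6: track=91.3°, groundspeed=87.2 kt

Leg 1: heading 271.2°; drift -8.1° → track 263.1°, groundspeed 121.6 kt
Leg 2: heading 71.8°; drift +7.4° → track 79.2°, groundspeed 84.5 kt
Leg 3: heading 305.8°; drift -12.1° → track 293.7°, groundspeed 110.3 kt
Leg 4: heading 72.3°; drift +7.6° → track 79.9°, groundspeed 84.7 kt
Leg 5: heading 205.4°; drift +3.4° → track 208.8°, groundspeed 126.9 kt
Leg 6: heading 81.8°; drift +9.5° → track 91.3°, groundspeed 87.2 kt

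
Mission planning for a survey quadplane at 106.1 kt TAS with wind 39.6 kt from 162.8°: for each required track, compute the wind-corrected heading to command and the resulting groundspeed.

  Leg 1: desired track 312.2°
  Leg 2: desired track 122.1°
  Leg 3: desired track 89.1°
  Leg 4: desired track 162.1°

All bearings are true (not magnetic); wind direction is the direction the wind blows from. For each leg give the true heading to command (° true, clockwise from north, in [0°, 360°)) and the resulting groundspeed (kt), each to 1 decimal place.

Leg 1: heading=301.2°, groundspeed=138.3 kt
Leg 2: heading=136.2°, groundspeed=72.9 kt
Leg 3: heading=110.1°, groundspeed=87.9 kt
Leg 4: heading=162.4°, groundspeed=66.5 kt

Leg 1: desired track 312.2°; wind correction -11.0° → command heading 301.2°, groundspeed 138.3 kt
Leg 2: desired track 122.1°; wind correction +14.1° → command heading 136.2°, groundspeed 72.9 kt
Leg 3: desired track 89.1°; wind correction +21.0° → command heading 110.1°, groundspeed 87.9 kt
Leg 4: desired track 162.1°; wind correction +0.3° → command heading 162.4°, groundspeed 66.5 kt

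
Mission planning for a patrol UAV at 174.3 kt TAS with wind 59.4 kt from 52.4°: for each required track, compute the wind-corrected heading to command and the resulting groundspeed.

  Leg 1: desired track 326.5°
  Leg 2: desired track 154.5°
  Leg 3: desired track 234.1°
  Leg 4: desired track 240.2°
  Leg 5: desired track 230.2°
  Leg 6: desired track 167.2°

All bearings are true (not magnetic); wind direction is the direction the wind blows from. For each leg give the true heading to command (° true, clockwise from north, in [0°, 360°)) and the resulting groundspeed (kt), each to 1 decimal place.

Leg 1: heading=346.4°, groundspeed=159.7 kt
Leg 2: heading=135.0°, groundspeed=176.8 kt
Leg 3: heading=234.7°, groundspeed=233.7 kt
Leg 4: heading=242.9°, groundspeed=233.0 kt
Leg 5: heading=229.5°, groundspeed=233.6 kt
Leg 6: heading=149.2°, groundspeed=190.7 kt

Leg 1: desired track 326.5°; wind correction +19.9° → command heading 346.4°, groundspeed 159.7 kt
Leg 2: desired track 154.5°; wind correction -19.5° → command heading 135.0°, groundspeed 176.8 kt
Leg 3: desired track 234.1°; wind correction +0.6° → command heading 234.7°, groundspeed 233.7 kt
Leg 4: desired track 240.2°; wind correction +2.7° → command heading 242.9°, groundspeed 233.0 kt
Leg 5: desired track 230.2°; wind correction -0.7° → command heading 229.5°, groundspeed 233.6 kt
Leg 6: desired track 167.2°; wind correction -18.0° → command heading 149.2°, groundspeed 190.7 kt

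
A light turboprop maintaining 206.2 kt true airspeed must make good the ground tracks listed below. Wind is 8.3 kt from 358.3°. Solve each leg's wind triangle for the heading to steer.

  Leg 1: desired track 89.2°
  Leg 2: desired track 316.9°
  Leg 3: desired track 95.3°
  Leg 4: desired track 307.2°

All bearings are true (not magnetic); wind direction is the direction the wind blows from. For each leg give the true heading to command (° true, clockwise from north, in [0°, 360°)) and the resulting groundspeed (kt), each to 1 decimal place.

Leg 1: desired track 89.2°; wind correction -2.3° → command heading 86.9°, groundspeed 206.2 kt
Leg 2: desired track 316.9°; wind correction +1.5° → command heading 318.4°, groundspeed 199.9 kt
Leg 3: desired track 95.3°; wind correction -2.3° → command heading 93.0°, groundspeed 207.0 kt
Leg 4: desired track 307.2°; wind correction +1.8° → command heading 309.0°, groundspeed 200.9 kt

Leg 1: heading=86.9°, groundspeed=206.2 kt
Leg 2: heading=318.4°, groundspeed=199.9 kt
Leg 3: heading=93.0°, groundspeed=207.0 kt
Leg 4: heading=309.0°, groundspeed=200.9 kt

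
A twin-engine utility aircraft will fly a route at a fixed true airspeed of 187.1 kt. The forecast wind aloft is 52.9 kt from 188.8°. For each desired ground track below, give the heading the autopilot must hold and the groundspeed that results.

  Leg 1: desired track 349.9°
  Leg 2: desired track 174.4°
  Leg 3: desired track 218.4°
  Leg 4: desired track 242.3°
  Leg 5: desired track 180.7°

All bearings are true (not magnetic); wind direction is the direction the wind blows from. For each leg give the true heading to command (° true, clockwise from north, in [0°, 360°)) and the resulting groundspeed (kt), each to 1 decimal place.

Leg 1: desired track 349.9°; wind correction -5.3° → command heading 344.6°, groundspeed 236.4 kt
Leg 2: desired track 174.4°; wind correction +4.0° → command heading 178.4°, groundspeed 135.4 kt
Leg 3: desired track 218.4°; wind correction -8.0° → command heading 210.4°, groundspeed 139.3 kt
Leg 4: desired track 242.3°; wind correction -13.1° → command heading 229.2°, groundspeed 150.7 kt
Leg 5: desired track 180.7°; wind correction +2.3° → command heading 183.0°, groundspeed 134.6 kt

Leg 1: heading=344.6°, groundspeed=236.4 kt
Leg 2: heading=178.4°, groundspeed=135.4 kt
Leg 3: heading=210.4°, groundspeed=139.3 kt
Leg 4: heading=229.2°, groundspeed=150.7 kt
Leg 5: heading=183.0°, groundspeed=134.6 kt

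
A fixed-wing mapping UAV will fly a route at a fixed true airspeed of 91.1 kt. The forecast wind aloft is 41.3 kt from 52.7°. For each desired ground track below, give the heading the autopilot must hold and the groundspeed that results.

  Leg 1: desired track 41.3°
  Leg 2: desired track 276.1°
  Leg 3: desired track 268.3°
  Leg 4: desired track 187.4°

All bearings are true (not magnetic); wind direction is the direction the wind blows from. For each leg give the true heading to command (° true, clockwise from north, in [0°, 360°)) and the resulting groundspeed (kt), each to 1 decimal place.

Leg 1: heading=46.4°, groundspeed=50.2 kt
Leg 2: heading=294.2°, groundspeed=116.6 kt
Leg 3: heading=283.6°, groundspeed=121.5 kt
Leg 4: heading=168.6°, groundspeed=115.3 kt

Leg 1: desired track 41.3°; wind correction +5.1° → command heading 46.4°, groundspeed 50.2 kt
Leg 2: desired track 276.1°; wind correction +18.1° → command heading 294.2°, groundspeed 116.6 kt
Leg 3: desired track 268.3°; wind correction +15.3° → command heading 283.6°, groundspeed 121.5 kt
Leg 4: desired track 187.4°; wind correction -18.8° → command heading 168.6°, groundspeed 115.3 kt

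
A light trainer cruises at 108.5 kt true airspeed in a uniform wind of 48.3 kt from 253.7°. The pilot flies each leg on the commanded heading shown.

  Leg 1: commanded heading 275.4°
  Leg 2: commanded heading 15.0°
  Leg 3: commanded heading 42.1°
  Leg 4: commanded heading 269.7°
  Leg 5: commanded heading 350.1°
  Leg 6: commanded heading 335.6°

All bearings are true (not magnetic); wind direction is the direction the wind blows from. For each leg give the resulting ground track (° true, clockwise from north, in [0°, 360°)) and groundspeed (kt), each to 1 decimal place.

Leg 1: heading 275.4°; drift +15.7° → track 291.1°, groundspeed 66.1 kt
Leg 2: heading 15.0°; drift +17.2° → track 32.2°, groundspeed 139.8 kt
Leg 3: heading 42.1°; drift +9.6° → track 51.7°, groundspeed 151.8 kt
Leg 4: heading 269.7°; drift +12.1° → track 281.8°, groundspeed 63.5 kt
Leg 5: heading 350.1°; drift +22.9° → track 13.0°, groundspeed 123.6 kt
Leg 6: heading 335.6°; drift +25.2° → track 0.8°, groundspeed 112.4 kt

Leg 1: track=291.1°, groundspeed=66.1 kt
Leg 2: track=32.2°, groundspeed=139.8 kt
Leg 3: track=51.7°, groundspeed=151.8 kt
Leg 4: track=281.8°, groundspeed=63.5 kt
Leg 5: track=13.0°, groundspeed=123.6 kt
Leg 6: track=0.8°, groundspeed=112.4 kt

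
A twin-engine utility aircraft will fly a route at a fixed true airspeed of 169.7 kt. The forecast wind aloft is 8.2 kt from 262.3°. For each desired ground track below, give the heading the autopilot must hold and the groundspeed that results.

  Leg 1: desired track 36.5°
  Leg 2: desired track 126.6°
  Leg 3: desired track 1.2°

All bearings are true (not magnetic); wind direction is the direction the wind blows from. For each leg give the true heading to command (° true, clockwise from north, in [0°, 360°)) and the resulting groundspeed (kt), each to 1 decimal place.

Leg 1: heading=34.5°, groundspeed=175.3 kt
Leg 2: heading=128.5°, groundspeed=175.5 kt
Leg 3: heading=358.5°, groundspeed=170.8 kt

Leg 1: desired track 36.5°; wind correction -2.0° → command heading 34.5°, groundspeed 175.3 kt
Leg 2: desired track 126.6°; wind correction +1.9° → command heading 128.5°, groundspeed 175.5 kt
Leg 3: desired track 1.2°; wind correction -2.7° → command heading 358.5°, groundspeed 170.8 kt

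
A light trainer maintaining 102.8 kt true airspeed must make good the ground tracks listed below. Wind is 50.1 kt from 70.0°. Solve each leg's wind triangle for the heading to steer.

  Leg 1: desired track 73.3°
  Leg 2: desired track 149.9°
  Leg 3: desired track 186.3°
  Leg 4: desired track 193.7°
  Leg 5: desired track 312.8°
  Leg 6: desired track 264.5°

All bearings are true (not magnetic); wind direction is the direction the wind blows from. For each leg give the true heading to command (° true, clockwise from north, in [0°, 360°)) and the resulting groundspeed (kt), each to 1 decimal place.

Leg 1: heading=71.7°, groundspeed=52.7 kt
Leg 2: heading=121.2°, groundspeed=81.4 kt
Leg 3: heading=160.4°, groundspeed=114.7 kt
Leg 4: heading=169.8°, groundspeed=121.8 kt
Leg 5: heading=338.5°, groundspeed=115.5 kt
Leg 6: heading=271.5°, groundspeed=150.5 kt

Leg 1: desired track 73.3°; wind correction -1.6° → command heading 71.7°, groundspeed 52.7 kt
Leg 2: desired track 149.9°; wind correction -28.7° → command heading 121.2°, groundspeed 81.4 kt
Leg 3: desired track 186.3°; wind correction -25.9° → command heading 160.4°, groundspeed 114.7 kt
Leg 4: desired track 193.7°; wind correction -23.9° → command heading 169.8°, groundspeed 121.8 kt
Leg 5: desired track 312.8°; wind correction +25.7° → command heading 338.5°, groundspeed 115.5 kt
Leg 6: desired track 264.5°; wind correction +7.0° → command heading 271.5°, groundspeed 150.5 kt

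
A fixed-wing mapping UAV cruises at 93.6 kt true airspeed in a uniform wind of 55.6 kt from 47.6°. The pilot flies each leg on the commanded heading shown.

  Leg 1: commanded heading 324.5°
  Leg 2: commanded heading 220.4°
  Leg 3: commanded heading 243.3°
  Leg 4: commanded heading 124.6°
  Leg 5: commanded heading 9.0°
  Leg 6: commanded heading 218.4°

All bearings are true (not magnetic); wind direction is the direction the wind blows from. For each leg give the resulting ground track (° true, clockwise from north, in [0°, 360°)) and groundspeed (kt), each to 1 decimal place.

Leg 1: track=292.1°, groundspeed=103.0 kt
Leg 2: track=223.1°, groundspeed=148.9 kt
Leg 3: track=237.5°, groundspeed=147.9 kt
Leg 4: track=158.3°, groundspeed=97.5 kt
Leg 5: track=334.3°, groundspeed=61.0 kt
Leg 6: track=221.8°, groundspeed=148.8 kt

Leg 1: heading 324.5°; drift -32.4° → track 292.1°, groundspeed 103.0 kt
Leg 2: heading 220.4°; drift +2.7° → track 223.1°, groundspeed 148.9 kt
Leg 3: heading 243.3°; drift -5.8° → track 237.5°, groundspeed 147.9 kt
Leg 4: heading 124.6°; drift +33.7° → track 158.3°, groundspeed 97.5 kt
Leg 5: heading 9.0°; drift -34.7° → track 334.3°, groundspeed 61.0 kt
Leg 6: heading 218.4°; drift +3.4° → track 221.8°, groundspeed 148.8 kt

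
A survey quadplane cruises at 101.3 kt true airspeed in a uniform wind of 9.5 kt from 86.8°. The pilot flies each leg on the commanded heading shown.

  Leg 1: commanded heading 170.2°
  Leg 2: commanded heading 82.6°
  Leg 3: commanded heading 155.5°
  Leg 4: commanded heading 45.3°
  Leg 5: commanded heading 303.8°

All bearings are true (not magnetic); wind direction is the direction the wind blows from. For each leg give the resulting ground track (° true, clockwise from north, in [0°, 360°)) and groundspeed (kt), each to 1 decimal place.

Leg 1: track=175.6°, groundspeed=100.7 kt
Leg 2: track=82.2°, groundspeed=91.8 kt
Leg 3: track=160.7°, groundspeed=98.2 kt
Leg 4: track=41.5°, groundspeed=94.4 kt
Leg 5: track=300.8°, groundspeed=109.0 kt

Leg 1: heading 170.2°; drift +5.4° → track 175.6°, groundspeed 100.7 kt
Leg 2: heading 82.6°; drift -0.4° → track 82.2°, groundspeed 91.8 kt
Leg 3: heading 155.5°; drift +5.2° → track 160.7°, groundspeed 98.2 kt
Leg 4: heading 45.3°; drift -3.8° → track 41.5°, groundspeed 94.4 kt
Leg 5: heading 303.8°; drift -3.0° → track 300.8°, groundspeed 109.0 kt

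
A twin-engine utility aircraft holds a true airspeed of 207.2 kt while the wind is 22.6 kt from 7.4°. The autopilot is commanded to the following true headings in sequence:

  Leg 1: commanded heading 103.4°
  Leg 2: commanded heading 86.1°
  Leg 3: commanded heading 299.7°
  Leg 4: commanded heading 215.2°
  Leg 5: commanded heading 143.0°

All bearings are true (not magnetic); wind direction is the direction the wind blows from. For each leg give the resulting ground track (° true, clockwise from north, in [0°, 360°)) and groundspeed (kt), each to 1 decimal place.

Leg 1: track=109.5°, groundspeed=210.8 kt
Leg 2: track=92.3°, groundspeed=204.0 kt
Leg 3: track=293.7°, groundspeed=199.7 kt
Leg 4: track=212.5°, groundspeed=227.4 kt
Leg 5: track=147.0°, groundspeed=223.9 kt

Leg 1: heading 103.4°; drift +6.1° → track 109.5°, groundspeed 210.8 kt
Leg 2: heading 86.1°; drift +6.2° → track 92.3°, groundspeed 204.0 kt
Leg 3: heading 299.7°; drift -6.0° → track 293.7°, groundspeed 199.7 kt
Leg 4: heading 215.2°; drift -2.7° → track 212.5°, groundspeed 227.4 kt
Leg 5: heading 143.0°; drift +4.0° → track 147.0°, groundspeed 223.9 kt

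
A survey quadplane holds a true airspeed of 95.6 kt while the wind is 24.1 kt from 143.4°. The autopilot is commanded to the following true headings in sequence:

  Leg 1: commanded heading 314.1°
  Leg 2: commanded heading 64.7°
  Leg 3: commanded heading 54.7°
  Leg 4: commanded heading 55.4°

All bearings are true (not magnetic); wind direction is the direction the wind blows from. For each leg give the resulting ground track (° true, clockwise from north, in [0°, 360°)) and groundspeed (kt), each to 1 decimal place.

Leg 1: heading 314.1°; drift +1.9° → track 316.0°, groundspeed 119.4 kt
Leg 2: heading 64.7°; drift -14.6° → track 50.1°, groundspeed 93.9 kt
Leg 3: heading 54.7°; drift -14.2° → track 40.5°, groundspeed 98.1 kt
Leg 4: heading 55.4°; drift -14.3° → track 41.1°, groundspeed 97.8 kt

Leg 1: track=316.0°, groundspeed=119.4 kt
Leg 2: track=50.1°, groundspeed=93.9 kt
Leg 3: track=40.5°, groundspeed=98.1 kt
Leg 4: track=41.1°, groundspeed=97.8 kt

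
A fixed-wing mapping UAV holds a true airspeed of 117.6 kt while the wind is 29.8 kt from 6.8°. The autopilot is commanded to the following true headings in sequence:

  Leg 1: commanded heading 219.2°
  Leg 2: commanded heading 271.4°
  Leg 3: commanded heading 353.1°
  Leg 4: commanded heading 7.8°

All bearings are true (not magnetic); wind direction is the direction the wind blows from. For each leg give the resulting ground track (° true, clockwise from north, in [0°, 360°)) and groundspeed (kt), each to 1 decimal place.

Leg 1: heading 219.2°; drift -6.4° → track 212.8°, groundspeed 143.7 kt
Leg 2: heading 271.4°; drift -13.8° → track 257.6°, groundspeed 124.0 kt
Leg 3: heading 353.1°; drift -4.6° → track 348.5°, groundspeed 88.9 kt
Leg 4: heading 7.8°; drift +0.3° → track 8.1°, groundspeed 87.8 kt

Leg 1: track=212.8°, groundspeed=143.7 kt
Leg 2: track=257.6°, groundspeed=124.0 kt
Leg 3: track=348.5°, groundspeed=88.9 kt
Leg 4: track=8.1°, groundspeed=87.8 kt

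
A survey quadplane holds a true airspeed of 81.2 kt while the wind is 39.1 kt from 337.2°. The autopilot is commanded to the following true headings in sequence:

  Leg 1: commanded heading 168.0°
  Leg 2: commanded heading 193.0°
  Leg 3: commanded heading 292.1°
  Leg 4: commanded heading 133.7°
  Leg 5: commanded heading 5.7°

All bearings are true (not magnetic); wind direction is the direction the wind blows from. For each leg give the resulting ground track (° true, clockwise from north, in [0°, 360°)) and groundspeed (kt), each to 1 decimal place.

Leg 1: heading 168.0°; drift -3.5° → track 164.5°, groundspeed 119.8 kt
Leg 2: heading 193.0°; drift -11.5° → track 181.5°, groundspeed 115.2 kt
Leg 3: heading 292.1°; drift -27.3° → track 264.8°, groundspeed 60.3 kt
Leg 4: heading 133.7°; drift +7.6° → track 141.3°, groundspeed 118.1 kt
Leg 5: heading 5.7°; drift +21.7° → track 27.4°, groundspeed 50.4 kt

Leg 1: track=164.5°, groundspeed=119.8 kt
Leg 2: track=181.5°, groundspeed=115.2 kt
Leg 3: track=264.8°, groundspeed=60.3 kt
Leg 4: track=141.3°, groundspeed=118.1 kt
Leg 5: track=27.4°, groundspeed=50.4 kt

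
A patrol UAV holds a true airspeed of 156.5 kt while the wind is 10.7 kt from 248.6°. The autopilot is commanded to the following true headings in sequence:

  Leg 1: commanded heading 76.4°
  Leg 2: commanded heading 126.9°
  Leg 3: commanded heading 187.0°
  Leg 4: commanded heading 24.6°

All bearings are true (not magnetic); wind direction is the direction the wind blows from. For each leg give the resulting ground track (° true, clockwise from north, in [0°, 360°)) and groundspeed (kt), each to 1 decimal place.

Leg 1: track=75.9°, groundspeed=167.1 kt
Leg 2: track=123.7°, groundspeed=162.4 kt
Leg 3: track=183.4°, groundspeed=151.7 kt
Leg 4: track=27.2°, groundspeed=164.4 kt

Leg 1: heading 76.4°; drift -0.5° → track 75.9°, groundspeed 167.1 kt
Leg 2: heading 126.9°; drift -3.2° → track 123.7°, groundspeed 162.4 kt
Leg 3: heading 187.0°; drift -3.6° → track 183.4°, groundspeed 151.7 kt
Leg 4: heading 24.6°; drift +2.6° → track 27.2°, groundspeed 164.4 kt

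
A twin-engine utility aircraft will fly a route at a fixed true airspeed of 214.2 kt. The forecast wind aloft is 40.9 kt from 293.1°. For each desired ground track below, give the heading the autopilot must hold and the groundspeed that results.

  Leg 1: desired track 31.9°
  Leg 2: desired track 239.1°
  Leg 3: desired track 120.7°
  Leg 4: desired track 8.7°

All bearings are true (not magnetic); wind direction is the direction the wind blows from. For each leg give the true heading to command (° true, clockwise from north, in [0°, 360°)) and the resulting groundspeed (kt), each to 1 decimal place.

Leg 1: desired track 31.9°; wind correction -10.9° → command heading 21.0°, groundspeed 216.6 kt
Leg 2: desired track 239.1°; wind correction +8.9° → command heading 248.0°, groundspeed 187.6 kt
Leg 3: desired track 120.7°; wind correction +1.4° → command heading 122.1°, groundspeed 254.7 kt
Leg 4: desired track 8.7°; wind correction -10.7° → command heading 358.0°, groundspeed 200.3 kt

Leg 1: heading=21.0°, groundspeed=216.6 kt
Leg 2: heading=248.0°, groundspeed=187.6 kt
Leg 3: heading=122.1°, groundspeed=254.7 kt
Leg 4: heading=358.0°, groundspeed=200.3 kt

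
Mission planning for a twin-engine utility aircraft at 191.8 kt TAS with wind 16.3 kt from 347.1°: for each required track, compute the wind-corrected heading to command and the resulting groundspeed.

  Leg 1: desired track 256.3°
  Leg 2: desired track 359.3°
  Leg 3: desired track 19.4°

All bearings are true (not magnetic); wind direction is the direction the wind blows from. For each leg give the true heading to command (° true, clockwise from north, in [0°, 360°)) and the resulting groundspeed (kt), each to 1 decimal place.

Leg 1: desired track 256.3°; wind correction +4.9° → command heading 261.2°, groundspeed 191.3 kt
Leg 2: desired track 359.3°; wind correction -1.0° → command heading 358.3°, groundspeed 175.8 kt
Leg 3: desired track 19.4°; wind correction -2.6° → command heading 16.8°, groundspeed 177.8 kt

Leg 1: heading=261.2°, groundspeed=191.3 kt
Leg 2: heading=358.3°, groundspeed=175.8 kt
Leg 3: heading=16.8°, groundspeed=177.8 kt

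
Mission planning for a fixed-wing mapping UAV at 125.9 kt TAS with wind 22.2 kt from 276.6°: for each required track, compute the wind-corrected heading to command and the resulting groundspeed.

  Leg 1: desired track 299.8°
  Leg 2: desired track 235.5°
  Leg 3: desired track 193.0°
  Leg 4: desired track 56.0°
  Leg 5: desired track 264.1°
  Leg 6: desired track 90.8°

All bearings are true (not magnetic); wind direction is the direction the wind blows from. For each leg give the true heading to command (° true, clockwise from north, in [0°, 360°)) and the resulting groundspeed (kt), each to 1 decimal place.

Leg 1: desired track 299.8°; wind correction -4.0° → command heading 295.8°, groundspeed 105.2 kt
Leg 2: desired track 235.5°; wind correction +6.7° → command heading 242.2°, groundspeed 108.3 kt
Leg 3: desired track 193.0°; wind correction +10.1° → command heading 203.1°, groundspeed 121.5 kt
Leg 4: desired track 56.0°; wind correction -6.6° → command heading 49.4°, groundspeed 141.9 kt
Leg 5: desired track 264.1°; wind correction +2.2° → command heading 266.3°, groundspeed 104.1 kt
Leg 6: desired track 90.8°; wind correction -1.0° → command heading 89.8°, groundspeed 148.0 kt

Leg 1: heading=295.8°, groundspeed=105.2 kt
Leg 2: heading=242.2°, groundspeed=108.3 kt
Leg 3: heading=203.1°, groundspeed=121.5 kt
Leg 4: heading=49.4°, groundspeed=141.9 kt
Leg 5: heading=266.3°, groundspeed=104.1 kt
Leg 6: heading=89.8°, groundspeed=148.0 kt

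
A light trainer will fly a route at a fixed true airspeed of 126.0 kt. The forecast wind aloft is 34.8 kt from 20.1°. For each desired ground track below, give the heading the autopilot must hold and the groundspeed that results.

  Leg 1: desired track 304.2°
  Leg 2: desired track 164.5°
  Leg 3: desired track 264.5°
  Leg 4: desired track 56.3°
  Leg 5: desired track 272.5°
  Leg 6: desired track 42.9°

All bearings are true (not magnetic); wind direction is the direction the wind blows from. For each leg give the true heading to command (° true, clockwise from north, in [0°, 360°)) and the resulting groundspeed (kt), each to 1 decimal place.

Leg 1: heading=319.7°, groundspeed=112.9 kt
Leg 2: heading=155.2°, groundspeed=152.7 kt
Leg 3: heading=278.9°, groundspeed=137.1 kt
Leg 4: heading=46.9°, groundspeed=96.2 kt
Leg 5: heading=287.8°, groundspeed=132.1 kt
Leg 6: heading=36.8°, groundspeed=93.2 kt

Leg 1: desired track 304.2°; wind correction +15.5° → command heading 319.7°, groundspeed 112.9 kt
Leg 2: desired track 164.5°; wind correction -9.3° → command heading 155.2°, groundspeed 152.7 kt
Leg 3: desired track 264.5°; wind correction +14.4° → command heading 278.9°, groundspeed 137.1 kt
Leg 4: desired track 56.3°; wind correction -9.4° → command heading 46.9°, groundspeed 96.2 kt
Leg 5: desired track 272.5°; wind correction +15.3° → command heading 287.8°, groundspeed 132.1 kt
Leg 6: desired track 42.9°; wind correction -6.1° → command heading 36.8°, groundspeed 93.2 kt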